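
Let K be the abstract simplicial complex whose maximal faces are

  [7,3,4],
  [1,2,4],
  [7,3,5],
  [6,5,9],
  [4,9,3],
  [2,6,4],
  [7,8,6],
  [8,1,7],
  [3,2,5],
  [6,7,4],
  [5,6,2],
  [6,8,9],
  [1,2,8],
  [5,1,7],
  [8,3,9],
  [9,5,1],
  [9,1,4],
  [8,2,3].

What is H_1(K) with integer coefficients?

Fix the vertex order 1 < 2 < 3 < 4 < 5 < 6 < 7 < 8 < 9 and write every simplex with vertices in increasing order. Then dim K = 2 and the simplices of K are:

  0-simplices (9): [1], [2], [3], [4], [5], [6], [7], [8], [9]
  1-simplices (27): (27 of them)
  2-simplices (18): [1,2,4], [1,2,8], [1,4,9], [1,5,7], [1,5,9], [1,7,8], [2,3,5], [2,3,8], [2,4,6], [2,5,6], [3,4,7], [3,4,9], [3,5,7], [3,8,9], [4,6,7], [5,6,9], [6,7,8], [6,8,9]

Hence C_0 ≅ Z^9, C_1 ≅ Z^27, C_2 ≅ Z^18.

Boundary ∂_1: C_1 → C_0 sends each edge [p,q] (with p < q) to q − p. For instance
  ∂[5,6] = [6] − [5].
This gives a 9×27 integer matrix of rank 8; reducing to Smith normal form yields diagonal entries (1,1,1,1,1,1,1,1).

∂_2: C_2 → C_1 acts by ∂[p,q,r] = [q,r] − [p,r] + [p,q]. For instance
  ∂[1,5,9] = [5,9] − [1,9] + [1,5],
  ∂[1,2,4] = [2,4] − [1,4] + [1,2].
This gives a 27×18 integer matrix of rank 17; reducing to Smith normal form yields diagonal entries (1,1,1,1,1,1,1,1,1,1,1,1,1,1,1,1,1).

Computing H_k = (kernel of ∂_k) / (image of ∂_{k+1}):

  H_1: rank ker ∂_1 − rank ∂_2 = (27 − 8) − 17 = 2, and the invariant factors of ∂_2 are all 1, so H_1 ≅ Z^2.

H_1 ≅ Z^2.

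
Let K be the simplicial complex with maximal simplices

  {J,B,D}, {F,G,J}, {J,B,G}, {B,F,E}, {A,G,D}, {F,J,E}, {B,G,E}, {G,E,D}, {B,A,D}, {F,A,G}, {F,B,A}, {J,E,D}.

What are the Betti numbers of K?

b_0 = 1, b_1 = 0, b_2 = 0.

We work with the vertex ordering A < B < D < E < F < G < J. The simplices of K, each written with vertices in increasing order, are:

  0-simplices (7): A, B, D, E, F, G, J
  1-simplices (18): AB, AD, AF, AG, BD, BE, BF, BG, BJ, DE, DG, DJ, EF, EG, EJ, FG, FJ, GJ
  2-simplices (12): ABD, ABF, ADG, AFG, BDJ, BEF, BEG, BGJ, DEG, DEJ, EFJ, FGJ

so the chain groups are C_0 ≅ Z^7, C_1 ≅ Z^18, C_2 ≅ Z^12.

∂_1: C_1 → C_0 is given by ∂[p,q] = [q] − [p]. For instance
  ∂BG = G − B.
The 7×18 boundary matrix has rank 6 and Smith normal form diag(1,1,1,1,1,1).

∂_2: C_2 → C_1 acts by ∂[p,q,r] = [q,r] − [p,r] + [p,q]. For instance
  ∂BDJ = DJ − BJ + BD,
  ∂EFJ = FJ − EJ + EF.
The 18×12 boundary matrix has rank 12 and Smith normal form diag(1,1,1,1,1,1,1,1,1,1,1,2).

Computing H_k = (kernel of ∂_k) / (image of ∂_{k+1}):

  H_0: rank C_0 − rank ∂_1 = 7 − 6 = 1, and the invariant factors of ∂_1 are all 1, so H_0 = Z.
  H_1: rank ker ∂_1 − rank ∂_2 = (18 − 6) − 12 = 0, and ∂_2 has invariant factor 2 > 1, so H_1 = Z/2.
  H_2: rank ker ∂_2 − rank ∂_3 = (12 − 12) − 0 = 0, and there is no ∂_3, so H_2 = 0.

Hence the Betti numbers are b_0 = 1, b_1 = 0, b_2 = 0.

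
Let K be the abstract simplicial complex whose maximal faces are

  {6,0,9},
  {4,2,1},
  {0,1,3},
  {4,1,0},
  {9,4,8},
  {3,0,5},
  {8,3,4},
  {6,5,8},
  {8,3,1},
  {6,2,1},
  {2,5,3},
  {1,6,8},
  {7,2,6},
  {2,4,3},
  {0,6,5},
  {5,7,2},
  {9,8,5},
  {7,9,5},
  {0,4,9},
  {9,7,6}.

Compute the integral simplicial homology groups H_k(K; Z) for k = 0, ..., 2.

H_0 = Z,  H_1 = Z ⊕ Z/2,  H_2 = 0.

We work with the vertex ordering 0 < 1 < 2 < 3 < 4 < 5 < 6 < 7 < 8 < 9. The simplices of K, each written with vertices in increasing order, are:

  0-simplices (10): [0], [1], [2], [3], [4], [5], [6], [7], [8], [9]
  1-simplices (30): (30 of them)
  2-simplices (20): (20 of them)

Hence C_0 ≅ Z^10, C_1 ≅ Z^30, C_2 ≅ Z^20.

∂_1: C_1 → C_0 sends each edge [p,q] (with p < q) to q − p. For instance
  ∂[3,4] = [4] − [3].
This gives a 10×30 integer matrix of rank 9; reducing to Smith normal form yields diagonal entries (1,1,1,1,1,1,1,1,1).

∂_2: C_2 → C_1 acts by ∂[p,q,r] = [q,r] − [p,r] + [p,q]. For instance
  ∂[4,8,9] = [8,9] − [4,9] + [4,8],
  ∂[5,7,9] = [7,9] − [5,9] + [5,7].
As a 30×20 matrix over Z this has rank 20, with invariant factors (1,1,1,1,1,1,1,1,1,1,1,1,1,1,1,1,1,1,1,2).

Computing H_k = (kernel of ∂_k) / (image of ∂_{k+1}):

  H_0: rank C_0 − rank ∂_1 = 10 − 9 = 1, and the invariant factors of ∂_1 are all 1, so H_0 ≅ Z.
  H_1: rank ker ∂_1 − rank ∂_2 = (30 − 9) − 20 = 1, and ∂_2 has invariant factor 2 > 1, so H_1 ≅ Z ⊕ Z/2.
  H_2: rank ker ∂_2 − rank ∂_3 = (20 − 20) − 0 = 0, and there is no ∂_3, so H_2 ≅ 0.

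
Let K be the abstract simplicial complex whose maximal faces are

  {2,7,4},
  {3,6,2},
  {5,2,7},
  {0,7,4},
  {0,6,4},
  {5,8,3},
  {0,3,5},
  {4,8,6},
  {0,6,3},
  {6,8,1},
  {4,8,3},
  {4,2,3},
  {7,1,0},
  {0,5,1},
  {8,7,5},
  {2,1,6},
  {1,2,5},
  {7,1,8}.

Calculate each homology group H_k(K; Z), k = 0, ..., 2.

H_0 ≅ Z,  H_1 ≅ Z ⊕ Z_2,  H_2 = 0.

Take the total order 0 < 1 < 2 < 3 < 4 < 5 < 6 < 7 < 8 on the vertex set. Then K (dimension 2) consists of the simplices:

  0-simplices (9): [0], [1], [2], [3], [4], [5], [6], [7], [8]
  1-simplices (27): (27 of them)
  2-simplices (18): [0,1,5], [0,1,7], [0,3,5], [0,3,6], [0,4,6], [0,4,7], [1,2,5], [1,2,6], [1,6,8], [1,7,8], [2,3,4], [2,3,6], [2,4,7], [2,5,7], [3,4,8], [3,5,8], [4,6,8], [5,7,8]

so the chain groups are C_0 ≅ Z^9, C_1 ≅ Z^27, C_2 ≅ Z^18.

∂_1: C_1 → C_0 is given by ∂[p,q] = [q] − [p].
The resulting 9×27 matrix has rank 8, and its Smith normal form has invariant factors (1,1,1,1,1,1,1,1).

Boundary ∂_2: C_2 → C_1 maps a triangle to the signed sum of its edges. For instance
  ∂[1,2,5] = [2,5] − [1,5] + [1,2],
  ∂[0,4,6] = [4,6] − [0,6] + [0,4].
The 27×18 boundary matrix has rank 18 and Smith normal form diag(1,1,1,1,1,1,1,1,1,1,1,1,1,1,1,1,1,2).

Reading off H_k = ker ∂_k / im ∂_{k+1}:

  H_0: rank C_0 − rank ∂_1 = 9 − 8 = 1, and the invariant factors of ∂_1 are all 1, so H_0 ≅ Z.
  H_1: rank ker ∂_1 − rank ∂_2 = (27 − 8) − 18 = 1, and ∂_2 has invariant factor 2 > 1, so H_1 ≅ Z ⊕ Z_2.
  H_2: rank ker ∂_2 − rank ∂_3 = (18 − 18) − 0 = 0, and there is no ∂_3, so H_2 ≅ 0.

As a check, the Euler characteristic is 9 − 27 + 18 = 0, which agrees with 1 − 1 + 0 = 0.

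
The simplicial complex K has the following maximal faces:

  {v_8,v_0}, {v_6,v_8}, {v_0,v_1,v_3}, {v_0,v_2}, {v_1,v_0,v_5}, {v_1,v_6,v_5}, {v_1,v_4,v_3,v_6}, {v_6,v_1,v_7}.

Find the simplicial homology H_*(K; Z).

H_0 = Z,  H_1 = Z,  H_2 = 0,  H_3 = 0.

Take the total order v_0 < v_1 < v_2 < v_3 < v_4 < v_5 < v_6 < v_7 < v_8 on the vertex set. Then K (dimension 3) consists of the simplices:

  0-simplices (9): [v_0], [v_1], [v_2], [v_3], [v_4], [v_5], [v_6], [v_7], [v_8]
  1-simplices (16): (16 of them)
  2-simplices (8): [v_0,v_1,v_3], [v_0,v_1,v_5], [v_1,v_3,v_4], [v_1,v_3,v_6], [v_1,v_4,v_6], [v_1,v_5,v_6], [v_1,v_6,v_7], [v_3,v_4,v_6]
  3-simplices (1): [v_1,v_3,v_4,v_6]

so the chain groups are C_0 ≅ Z^9, C_1 ≅ Z^16, C_2 ≅ Z^8, C_3 ≅ Z^1.

∂_1: C_1 → C_0 is given by ∂[p,q] = [q] − [p]. For instance
  ∂[v_0,v_1] = [v_1] − [v_0].
This gives a 9×16 integer matrix of rank 8; reducing to Smith normal form yields diagonal entries (1,1,1,1,1,1,1,1).

Boundary ∂_2: C_2 → C_1 acts by ∂[p,q,r] = [q,r] − [p,r] + [p,q]. For instance
  ∂[v_0,v_1,v_5] = [v_1,v_5] − [v_0,v_5] + [v_0,v_1],
  ∂[v_1,v_3,v_4] = [v_3,v_4] − [v_1,v_4] + [v_1,v_3].
The 16×8 boundary matrix has rank 7 and Smith normal form diag(1,1,1,1,1,1,1).

The boundary map ∂_3: C_3 → C_2 sends each 3-simplex σ to the alternating sum Σ_i (−1)^i (σ with its i-th vertex removed). For instance
  ∂[v_1,v_3,v_4,v_6] = [v_3,v_4,v_6] − [v_1,v_4,v_6] + [v_1,v_3,v_6] − [v_1,v_3,v_4].
As a 8×1 matrix over Z this has rank 1, with invariant factors (1).

Reading off H_k = ker ∂_k / im ∂_{k+1}:

  H_0: rank C_0 − rank ∂_1 = 9 − 8 = 1, and the invariant factors of ∂_1 are all 1, so H_0 = Z.
  H_1: rank ker ∂_1 − rank ∂_2 = (16 − 8) − 7 = 1, and the invariant factors of ∂_2 are all 1, so H_1 = Z.
  H_2: rank ker ∂_2 − rank ∂_3 = (8 − 7) − 1 = 0, and the invariant factors of ∂_3 are all 1, so H_2 = 0.
  H_3: rank ker ∂_3 − rank ∂_4 = (1 − 1) − 0 = 0, and there is no ∂_4, so H_3 = 0.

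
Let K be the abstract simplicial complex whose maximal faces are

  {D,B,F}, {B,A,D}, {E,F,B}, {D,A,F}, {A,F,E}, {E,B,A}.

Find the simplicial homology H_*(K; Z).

Fix the vertex order A < B < D < E < F and write every simplex with vertices in increasing order. Then dim K = 2 and the simplices of K are:

  0-simplices (5): A, B, D, E, F
  1-simplices (9): AB, AD, AE, AF, BD, BE, BF, DF, EF
  2-simplices (6): ABD, ABE, ADF, AEF, BDF, BEF

giving chain groups C_0 ≅ Z^5, C_1 ≅ Z^9, C_2 ≅ Z^6.

Boundary ∂_1: C_1 → C_0 is given by ∂[p,q] = [q] − [p].
This gives a 5×9 integer matrix of rank 4; reducing to Smith normal form yields diagonal entries (1,1,1,1).

The boundary map ∂_2: C_2 → C_1 maps a triangle to the signed sum of its edges. For instance
  ∂ABE = BE − AE + AB,
  ∂ABD = BD − AD + AB.
The resulting 9×6 matrix has rank 5, and its Smith normal form has invariant factors (1,1,1,1,1).

Reading off H_k = ker ∂_k / im ∂_{k+1}:

  H_0: rank C_0 − rank ∂_1 = 5 − 4 = 1, and the invariant factors of ∂_1 are all 1, so H_0 ≅ Z.
  H_1: rank ker ∂_1 − rank ∂_2 = (9 − 4) − 5 = 0, and the invariant factors of ∂_2 are all 1, so H_1 ≅ 0.
  H_2: rank ker ∂_2 − rank ∂_3 = (6 − 5) − 0 = 1, and there is no ∂_3, so H_2 ≅ Z.

H_0 = Z,  H_1 = 0,  H_2 = Z.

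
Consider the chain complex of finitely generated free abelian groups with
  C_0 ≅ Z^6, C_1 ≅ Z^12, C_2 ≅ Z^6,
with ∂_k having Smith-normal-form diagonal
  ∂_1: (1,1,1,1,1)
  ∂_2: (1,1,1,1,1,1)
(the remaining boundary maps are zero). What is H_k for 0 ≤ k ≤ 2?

H_0: b_0 = 6 − 0 − 5 = 1; torsion from ∂_1 factors > 1: none. So H_0 = Z.
H_1: b_1 = 12 − 5 − 6 = 1; torsion from ∂_2 factors > 1: none. So H_1 = Z.
H_2: b_2 = 6 − 6 − 0 = 0; torsion from ∂_3 factors > 1: none. So H_2 = 0.

H_0 = Z,  H_1 = Z,  H_2 = 0.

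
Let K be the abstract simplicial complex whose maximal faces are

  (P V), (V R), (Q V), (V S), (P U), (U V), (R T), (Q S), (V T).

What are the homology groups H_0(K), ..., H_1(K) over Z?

Order the vertices as P < Q < R < S < T < U < V. Listing each simplex with vertices in this order, K has dimension 1 with simplices:

  0-simplices (7): P, Q, R, S, T, U, V
  1-simplices (9): PU, PV, QS, QV, RT, RV, SV, TV, UV

so the chain groups are C_0 ≅ Z^7, C_1 ≅ Z^9.

∂_1: C_1 → C_0 is given by ∂[p,q] = [q] − [p]. For instance
  ∂RV = V − R.
As a 7×9 matrix over Z this has rank 6, with invariant factors (1,1,1,1,1,1).

Now H_k = ker ∂_k / im ∂_{k+1}, so:

  H_0: rank C_0 − rank ∂_1 = 7 − 6 = 1, and the invariant factors of ∂_1 are all 1, so H_0 = Z.
  H_1: rank ker ∂_1 − rank ∂_2 = (9 − 6) − 0 = 3, and there is no ∂_2, so H_1 = Z^3.

(K is a triangulation of a wedge of 3 circles.)

H_0 = Z,  H_1 = Z^3.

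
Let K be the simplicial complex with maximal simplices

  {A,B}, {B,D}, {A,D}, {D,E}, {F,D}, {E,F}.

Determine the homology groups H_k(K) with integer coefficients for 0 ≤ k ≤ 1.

Take the total order A < B < D < E < F on the vertex set. Then K (dimension 1) consists of the simplices:

  0-simplices (5): A, B, D, E, F
  1-simplices (6): AB, AD, BD, DE, DF, EF

so the chain groups are C_0 ≅ Z^5, C_1 ≅ Z^6.

Boundary ∂_1: C_1 → C_0 is given by ∂[p,q] = [q] − [p]. For instance
  ∂AD = D − A.
The 5×6 boundary matrix has rank 4 and Smith normal form diag(1,1,1,1).

Reading off H_k = ker ∂_k / im ∂_{k+1}:

  H_0: rank C_0 − rank ∂_1 = 5 − 4 = 1, and the invariant factors of ∂_1 are all 1, so H_0 = Z.
  H_1: rank ker ∂_1 − rank ∂_2 = (6 − 4) − 0 = 2, and there is no ∂_2, so H_1 = Z^2.

As a check, the Euler characteristic is 5 − 6 = -1, which agrees with 1 − 2 = -1.

H_0 = Z,  H_1 = Z^2.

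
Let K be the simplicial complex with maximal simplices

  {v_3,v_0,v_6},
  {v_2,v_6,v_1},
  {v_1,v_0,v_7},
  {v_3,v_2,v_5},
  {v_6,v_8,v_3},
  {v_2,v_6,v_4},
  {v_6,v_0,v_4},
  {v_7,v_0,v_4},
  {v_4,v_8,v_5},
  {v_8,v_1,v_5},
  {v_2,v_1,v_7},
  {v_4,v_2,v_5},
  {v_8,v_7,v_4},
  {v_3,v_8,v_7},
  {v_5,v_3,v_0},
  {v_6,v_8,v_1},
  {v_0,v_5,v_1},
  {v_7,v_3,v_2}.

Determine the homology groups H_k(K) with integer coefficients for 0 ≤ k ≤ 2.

H_0 ≅ Z,  H_1 ≅ Z^2,  H_2 ≅ Z.

We work with the vertex ordering v_0 < v_1 < v_2 < v_3 < v_4 < v_5 < v_6 < v_7 < v_8. The simplices of K, each written with vertices in increasing order, are:

  0-simplices (9): [v_0], [v_1], [v_2], [v_3], [v_4], [v_5], [v_6], [v_7], [v_8]
  1-simplices (27): (27 of them)
  2-simplices (18): (18 of them)

so the chain groups are C_0 ≅ Z^9, C_1 ≅ Z^27, C_2 ≅ Z^18.

Boundary ∂_1: C_1 → C_0 is given by ∂[p,q] = [q] − [p]. For instance
  ∂[v_5,v_8] = [v_8] − [v_5].
As a 9×27 matrix over Z this has rank 8, with invariant factors (1,1,1,1,1,1,1,1).

∂_2: C_2 → C_1 maps a triangle to the signed sum of its edges. For instance
  ∂[v_0,v_4,v_6] = [v_4,v_6] − [v_0,v_6] + [v_0,v_4],
  ∂[v_4,v_7,v_8] = [v_7,v_8] − [v_4,v_8] + [v_4,v_7].
The resulting 27×18 matrix has rank 17, and its Smith normal form has invariant factors (1,1,1,1,1,1,1,1,1,1,1,1,1,1,1,1,1).

Computing H_k = (kernel of ∂_k) / (image of ∂_{k+1}):

  H_0: rank C_0 − rank ∂_1 = 9 − 8 = 1, and the invariant factors of ∂_1 are all 1, so H_0 = Z.
  H_1: rank ker ∂_1 − rank ∂_2 = (27 − 8) − 17 = 2, and the invariant factors of ∂_2 are all 1, so H_1 = Z^2.
  H_2: rank ker ∂_2 − rank ∂_3 = (18 − 17) − 0 = 1, and there is no ∂_3, so H_2 = Z.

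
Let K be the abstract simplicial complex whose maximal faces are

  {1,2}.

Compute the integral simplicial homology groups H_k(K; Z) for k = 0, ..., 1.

Take the total order 1 < 2 on the vertex set. Then K (dimension 1) consists of the simplices:

  0-simplices (2): [1], [2]
  1-simplices (1): [1,2]

Hence C_0 ≅ Z^2, C_1 ≅ Z^1.

The boundary map ∂_1: C_1 → C_0 is given by ∂[p,q] = [q] − [p]. For instance
  ∂[1,2] = [2] − [1].
The 2×1 boundary matrix has rank 1 and Smith normal form diag(1).

Computing H_k = (kernel of ∂_k) / (image of ∂_{k+1}):

  H_0: rank C_0 − rank ∂_1 = 2 − 1 = 1, and the invariant factors of ∂_1 are all 1, so H_0 ≅ Z.
  H_1: rank ker ∂_1 − rank ∂_2 = (1 − 1) − 0 = 0, and there is no ∂_2, so H_1 ≅ 0.

As a check, the Euler characteristic is 2 − 1 = 1, which agrees with 1 − 0 = 1.

H_0 = Z,  H_1 = 0.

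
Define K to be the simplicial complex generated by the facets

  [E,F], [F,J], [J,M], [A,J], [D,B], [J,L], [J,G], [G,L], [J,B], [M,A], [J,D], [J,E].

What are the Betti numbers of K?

b_0 = 1, b_1 = 4.

K has 9 vertices, 12 edges.
rank ∂_0 = 0, rank ∂_1 = 8 ⇒ b_0 = 9 − 0 − 8 = 1; all invariant factors of ∂_1 are 1 so no torsion. So H_0 = Z.
rank ∂_1 = 8, rank ∂_2 = 0 ⇒ b_1 = 12 − 8 − 0 = 4. So H_1 = Z^4.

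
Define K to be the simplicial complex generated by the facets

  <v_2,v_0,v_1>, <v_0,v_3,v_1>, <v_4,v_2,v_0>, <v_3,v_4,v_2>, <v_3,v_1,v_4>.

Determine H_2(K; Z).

Fix the vertex order v_0 < v_1 < v_2 < v_3 < v_4 and write every simplex with vertices in increasing order. Then dim K = 2 and the simplices of K are:

  0-simplices (5): [v_0], [v_1], [v_2], [v_3], [v_4]
  1-simplices (10): [v_0,v_1], [v_0,v_2], [v_0,v_3], [v_0,v_4], [v_1,v_2], [v_1,v_3], [v_1,v_4], [v_2,v_3], [v_2,v_4], [v_3,v_4]
  2-simplices (5): [v_0,v_1,v_2], [v_0,v_1,v_3], [v_0,v_2,v_4], [v_1,v_3,v_4], [v_2,v_3,v_4]

giving chain groups C_0 ≅ Z^5, C_1 ≅ Z^10, C_2 ≅ Z^5.

The boundary map ∂_1: C_1 → C_0 sends each edge [p,q] (with p < q) to q − p.
As a 5×10 matrix over Z this has rank 4, with invariant factors (1,1,1,1).

∂_2: C_2 → C_1 sends each 2-simplex [p,q,r] to [q,r] − [p,r] + [p,q]. For instance
  ∂[v_0,v_2,v_4] = [v_2,v_4] − [v_0,v_4] + [v_0,v_2],
  ∂[v_2,v_3,v_4] = [v_3,v_4] − [v_2,v_4] + [v_2,v_3].
This gives a 10×5 integer matrix of rank 5; reducing to Smith normal form yields diagonal entries (1,1,1,1,1).

Now H_k = ker ∂_k / im ∂_{k+1}, so:

  H_2: rank ker ∂_2 − rank ∂_3 = (5 − 5) − 0 = 0, and there is no ∂_3, so H_2 ≅ 0.

H_2 ≅ 0.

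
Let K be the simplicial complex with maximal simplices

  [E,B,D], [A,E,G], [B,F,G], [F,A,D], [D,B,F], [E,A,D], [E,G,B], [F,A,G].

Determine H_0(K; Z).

H_0 = Z.

Order the vertices as A < B < D < E < F < G. Listing each simplex with vertices in this order, K has dimension 2 with simplices:

  0-simplices (6): A, B, D, E, F, G
  1-simplices (12): AD, AE, AF, AG, BD, BE, BF, BG, DE, DF, EG, FG
  2-simplices (8): ADE, ADF, AEG, AFG, BDE, BDF, BEG, BFG

giving chain groups C_0 ≅ Z^6, C_1 ≅ Z^12, C_2 ≅ Z^8.

Boundary ∂_1: C_1 → C_0 sends each edge [p,q] (with p < q) to q − p.
The 6×12 boundary matrix has rank 5 and Smith normal form diag(1,1,1,1,1).

∂_2: C_2 → C_1 acts by ∂[p,q,r] = [q,r] − [p,r] + [p,q]. For instance
  ∂BDF = DF − BF + BD,
  ∂ADF = DF − AF + AD.
The resulting 12×8 matrix has rank 7, and its Smith normal form has invariant factors (1,1,1,1,1,1,1).

Computing H_k = (kernel of ∂_k) / (image of ∂_{k+1}):

  H_0: rank C_0 − rank ∂_1 = 6 − 5 = 1, and the invariant factors of ∂_1 are all 1, so H_0 = Z.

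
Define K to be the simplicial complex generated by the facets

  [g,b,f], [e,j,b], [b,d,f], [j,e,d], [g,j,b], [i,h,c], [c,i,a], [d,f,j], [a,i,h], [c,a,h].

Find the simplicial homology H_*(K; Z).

Order the vertices as a < b < c < d < e < f < g < h < i < j. Listing each simplex with vertices in this order, K has dimension 2 with simplices:

  0-simplices (10): a, b, c, d, e, f, g, h, i, j
  1-simplices (18): ac, ah, ai, bd, be, bf, bg, bj, ch, ci, de, df, dj, ej, fg, fj, gj, hi
  2-simplices (10): ach, aci, ahi, bdf, bej, bfg, bgj, chi, dej, dfj

so the chain groups are C_0 ≅ Z^10, C_1 ≅ Z^18, C_2 ≅ Z^10.

The boundary map ∂_1: C_1 → C_0 maps an edge to its endpoints' difference, ∂[p,q] = q − p. For instance
  ∂df = f − d.
The 10×18 boundary matrix has rank 8 and Smith normal form diag(1,1,1,1,1,1,1,1).

∂_2: C_2 → C_1 acts by ∂[p,q,r] = [q,r] − [p,r] + [p,q]. For instance
  ∂chi = hi − ci + ch,
  ∂bdf = df − bf + bd.
This gives a 18×10 integer matrix of rank 9; reducing to Smith normal form yields diagonal entries (1,1,1,1,1,1,1,1,1).

Reading off H_k = ker ∂_k / im ∂_{k+1}:

  H_0: rank C_0 − rank ∂_1 = 10 − 8 = 2, and the invariant factors of ∂_1 are all 1, so H_0 ≅ Z^2.
  H_1: rank ker ∂_1 − rank ∂_2 = (18 − 8) − 9 = 1, and the invariant factors of ∂_2 are all 1, so H_1 ≅ Z.
  H_2: rank ker ∂_2 − rank ∂_3 = (10 − 9) − 0 = 1, and there is no ∂_3, so H_2 ≅ Z.

H_0 ≅ Z^2,  H_1 ≅ Z,  H_2 ≅ Z.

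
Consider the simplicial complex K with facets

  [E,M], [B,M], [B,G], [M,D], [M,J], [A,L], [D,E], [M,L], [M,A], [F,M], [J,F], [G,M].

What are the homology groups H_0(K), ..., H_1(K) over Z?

We work with the vertex ordering A < B < D < E < F < G < J < L < M. The simplices of K, each written with vertices in increasing order, are:

  0-simplices (9): A, B, D, E, F, G, J, L, M
  1-simplices (12): AL, AM, BG, BM, DE, DM, EM, FJ, FM, GM, JM, LM

giving chain groups C_0 ≅ Z^9, C_1 ≅ Z^12.

∂_1: C_1 → C_0 is given by ∂[p,q] = [q] − [p]. For instance
  ∂FM = M − F.
The 9×12 boundary matrix has rank 8 and Smith normal form diag(1,1,1,1,1,1,1,1).

Computing H_k = (kernel of ∂_k) / (image of ∂_{k+1}):

  H_0: rank C_0 − rank ∂_1 = 9 − 8 = 1, and the invariant factors of ∂_1 are all 1, so H_0 = Z.
  H_1: rank ker ∂_1 − rank ∂_2 = (12 − 8) − 0 = 4, and there is no ∂_2, so H_1 = Z^4.

As a check, the Euler characteristic is 9 − 12 = -3, which agrees with 1 − 4 = -3.

H_0 = Z,  H_1 = Z^4.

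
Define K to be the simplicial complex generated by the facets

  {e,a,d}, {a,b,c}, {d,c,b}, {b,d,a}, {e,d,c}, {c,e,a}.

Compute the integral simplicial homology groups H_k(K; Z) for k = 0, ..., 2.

Fix the vertex order a < b < c < d < e and write every simplex with vertices in increasing order. Then dim K = 2 and the simplices of K are:

  0-simplices (5): a, b, c, d, e
  1-simplices (9): ab, ac, ad, ae, bc, bd, cd, ce, de
  2-simplices (6): abc, abd, ace, ade, bcd, cde

Hence C_0 ≅ Z^5, C_1 ≅ Z^9, C_2 ≅ Z^6.

The boundary map ∂_1: C_1 → C_0 is given by ∂[p,q] = [q] − [p]. For instance
  ∂bc = c − b.
The resulting 5×9 matrix has rank 4, and its Smith normal form has invariant factors (1,1,1,1).

∂_2: C_2 → C_1 sends each 2-simplex [p,q,r] to [q,r] − [p,r] + [p,q]. For instance
  ∂ace = ce − ae + ac,
  ∂bcd = cd − bd + bc.
The resulting 9×6 matrix has rank 5, and its Smith normal form has invariant factors (1,1,1,1,1).

Computing H_k = (kernel of ∂_k) / (image of ∂_{k+1}):

  H_0: rank C_0 − rank ∂_1 = 5 − 4 = 1, and the invariant factors of ∂_1 are all 1, so H_0 = Z.
  H_1: rank ker ∂_1 − rank ∂_2 = (9 − 4) − 5 = 0, and the invariant factors of ∂_2 are all 1, so H_1 = 0.
  H_2: rank ker ∂_2 − rank ∂_3 = (6 − 5) − 0 = 1, and there is no ∂_3, so H_2 = Z.

As a check, the Euler characteristic is 5 − 9 + 6 = 2, which agrees with 1 − 0 + 1 = 2.

H_0 = Z,  H_1 = 0,  H_2 = Z.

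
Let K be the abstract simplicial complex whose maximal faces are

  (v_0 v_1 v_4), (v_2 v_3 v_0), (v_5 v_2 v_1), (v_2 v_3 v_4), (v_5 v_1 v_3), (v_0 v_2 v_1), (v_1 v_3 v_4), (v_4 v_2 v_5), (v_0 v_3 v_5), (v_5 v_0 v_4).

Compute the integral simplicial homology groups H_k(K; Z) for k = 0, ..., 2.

H_0 = Z,  H_1 = Z/2,  H_2 = 0.

Take the total order v_0 < v_1 < v_2 < v_3 < v_4 < v_5 on the vertex set. Then K (dimension 2) consists of the simplices:

  0-simplices (6): [v_0], [v_1], [v_2], [v_3], [v_4], [v_5]
  1-simplices (15): (15 of them)
  2-simplices (10): [v_0,v_1,v_2], [v_0,v_1,v_4], [v_0,v_2,v_3], [v_0,v_3,v_5], [v_0,v_4,v_5], [v_1,v_2,v_5], [v_1,v_3,v_4], [v_1,v_3,v_5], [v_2,v_3,v_4], [v_2,v_4,v_5]

Hence C_0 ≅ Z^6, C_1 ≅ Z^15, C_2 ≅ Z^10.

∂_1: C_1 → C_0 is given by ∂[p,q] = [q] − [p]. For instance
  ∂[v_0,v_2] = [v_2] − [v_0].
The 6×15 boundary matrix has rank 5 and Smith normal form diag(1,1,1,1,1).

∂_2: C_2 → C_1 maps a triangle to the signed sum of its edges. For instance
  ∂[v_0,v_1,v_2] = [v_1,v_2] − [v_0,v_2] + [v_0,v_1],
  ∂[v_0,v_2,v_3] = [v_2,v_3] − [v_0,v_3] + [v_0,v_2].
As a 15×10 matrix over Z this has rank 10, with invariant factors (1,1,1,1,1,1,1,1,1,2).

From H_k ≅ ker(∂_k) / im(∂_{k+1}) we obtain:

  H_0: rank C_0 − rank ∂_1 = 6 − 5 = 1, and the invariant factors of ∂_1 are all 1, so H_0 ≅ Z.
  H_1: rank ker ∂_1 − rank ∂_2 = (15 − 5) − 10 = 0, and ∂_2 has invariant factor 2 > 1, so H_1 ≅ Z/2.
  H_2: rank ker ∂_2 − rank ∂_3 = (10 − 10) − 0 = 0, and there is no ∂_3, so H_2 ≅ 0.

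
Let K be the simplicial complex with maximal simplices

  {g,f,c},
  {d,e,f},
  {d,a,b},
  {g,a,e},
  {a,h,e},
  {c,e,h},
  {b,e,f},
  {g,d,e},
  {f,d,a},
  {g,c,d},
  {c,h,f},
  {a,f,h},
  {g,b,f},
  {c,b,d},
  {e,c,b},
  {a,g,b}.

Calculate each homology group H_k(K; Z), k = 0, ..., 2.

We work with the vertex ordering a < b < c < d < e < f < g < h. The simplices of K, each written with vertices in increasing order, are:

  0-simplices (8): a, b, c, d, e, f, g, h
  1-simplices (24): ab, ad, ae, af, ag, ah, bc, bd, be, bf, bg, cd, ce, cf, cg, ch, de, df, dg, ef, eg, eh, fg, fh
  2-simplices (16): abd, abg, adf, aeg, aeh, afh, bcd, bce, bef, bfg, cdg, ceh, cfg, cfh, def, deg

so the chain groups are C_0 ≅ Z^8, C_1 ≅ Z^24, C_2 ≅ Z^16.

The boundary map ∂_1: C_1 → C_0 sends each edge [p,q] (with p < q) to q − p. For instance
  ∂ah = h − a.
As a 8×24 matrix over Z this has rank 7, with invariant factors (1,1,1,1,1,1,1).

Boundary ∂_2: C_2 → C_1 maps a triangle to the signed sum of its edges. For instance
  ∂abd = bd − ad + ab,
  ∂bef = ef − bf + be.
The resulting 24×16 matrix has rank 15, and its Smith normal form has invariant factors (1,1,1,1,1,1,1,1,1,1,1,1,1,1,1).

Computing H_k = (kernel of ∂_k) / (image of ∂_{k+1}):

  H_0: rank C_0 − rank ∂_1 = 8 − 7 = 1, and the invariant factors of ∂_1 are all 1, so H_0 = Z.
  H_1: rank ker ∂_1 − rank ∂_2 = (24 − 7) − 15 = 2, and the invariant factors of ∂_2 are all 1, so H_1 = Z^2.
  H_2: rank ker ∂_2 − rank ∂_3 = (16 − 15) − 0 = 1, and there is no ∂_3, so H_2 = Z.

H_0 ≅ Z,  H_1 ≅ Z^2,  H_2 ≅ Z.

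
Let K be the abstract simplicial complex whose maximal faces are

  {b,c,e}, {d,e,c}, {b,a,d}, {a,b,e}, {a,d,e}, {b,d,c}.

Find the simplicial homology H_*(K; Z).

K has 5 vertices, 9 edges, 6 triangles.
rank ∂_0 = 0, rank ∂_1 = 4 ⇒ b_0 = 5 − 0 − 4 = 1; all invariant factors of ∂_1 are 1 so no torsion. So H_0 ≅ Z.
rank ∂_1 = 4, rank ∂_2 = 5 ⇒ b_1 = 9 − 4 − 5 = 0; all invariant factors of ∂_2 are 1 so no torsion. So H_1 ≅ 0.
rank ∂_2 = 5, rank ∂_3 = 0 ⇒ b_2 = 6 − 5 − 0 = 1. So H_2 ≅ Z.

H_0 = Z,  H_1 = 0,  H_2 = Z.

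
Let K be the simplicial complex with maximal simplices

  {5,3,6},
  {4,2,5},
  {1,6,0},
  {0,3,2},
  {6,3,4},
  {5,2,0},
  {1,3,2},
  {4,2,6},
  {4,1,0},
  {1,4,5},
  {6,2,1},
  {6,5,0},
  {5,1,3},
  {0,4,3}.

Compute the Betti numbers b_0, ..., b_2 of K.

b_0 = 1, b_1 = 2, b_2 = 1.

Order the vertices as 0 < 1 < 2 < 3 < 4 < 5 < 6. Listing each simplex with vertices in this order, K has dimension 2 with simplices:

  0-simplices (7): [0], [1], [2], [3], [4], [5], [6]
  1-simplices (21): [0,1], [0,2], [0,3], [0,4], [0,5], [0,6], [1,2], [1,3], [1,4], [1,5], [1,6], [2,3], [2,4], [2,5], [2,6], [3,4], [3,5], [3,6], [4,5], [4,6], [5,6]
  2-simplices (14): [0,1,4], [0,1,6], [0,2,3], [0,2,5], [0,3,4], [0,5,6], [1,2,3], [1,2,6], [1,3,5], [1,4,5], [2,4,5], [2,4,6], [3,4,6], [3,5,6]

so the chain groups are C_0 ≅ Z^7, C_1 ≅ Z^21, C_2 ≅ Z^14.

∂_1: C_1 → C_0 sends each edge [p,q] (with p < q) to q − p. For instance
  ∂[3,6] = [6] − [3].
This gives a 7×21 integer matrix of rank 6; reducing to Smith normal form yields diagonal entries (1,1,1,1,1,1).

∂_2: C_2 → C_1 sends each 2-simplex [p,q,r] to [q,r] − [p,r] + [p,q]. For instance
  ∂[1,2,6] = [2,6] − [1,6] + [1,2],
  ∂[1,2,3] = [2,3] − [1,3] + [1,2].
The resulting 21×14 matrix has rank 13, and its Smith normal form has invariant factors (1,1,1,1,1,1,1,1,1,1,1,1,1).

Now H_k = ker ∂_k / im ∂_{k+1}, so:

  H_0: rank C_0 − rank ∂_1 = 7 − 6 = 1, and the invariant factors of ∂_1 are all 1, so H_0 = Z.
  H_1: rank ker ∂_1 − rank ∂_2 = (21 − 6) − 13 = 2, and the invariant factors of ∂_2 are all 1, so H_1 = Z^2.
  H_2: rank ker ∂_2 − rank ∂_3 = (14 − 13) − 0 = 1, and there is no ∂_3, so H_2 = Z.

(K is a triangulation of the torus T^2.)

Hence the Betti numbers are b_0 = 1, b_1 = 2, b_2 = 1.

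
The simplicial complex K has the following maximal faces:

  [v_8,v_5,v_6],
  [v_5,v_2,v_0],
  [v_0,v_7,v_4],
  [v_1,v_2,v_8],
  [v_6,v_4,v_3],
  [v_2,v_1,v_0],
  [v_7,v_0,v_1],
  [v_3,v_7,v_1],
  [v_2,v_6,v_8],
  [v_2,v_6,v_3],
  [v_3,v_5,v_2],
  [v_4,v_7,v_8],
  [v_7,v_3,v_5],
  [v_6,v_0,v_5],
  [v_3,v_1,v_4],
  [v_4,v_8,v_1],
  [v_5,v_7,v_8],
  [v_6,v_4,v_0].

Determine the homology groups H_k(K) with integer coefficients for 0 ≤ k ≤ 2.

H_0 = Z,  H_1 = Z × Z/2,  H_2 = 0.

Take the total order v_0 < v_1 < v_2 < v_3 < v_4 < v_5 < v_6 < v_7 < v_8 on the vertex set. Then K (dimension 2) consists of the simplices:

  0-simplices (9): [v_0], [v_1], [v_2], [v_3], [v_4], [v_5], [v_6], [v_7], [v_8]
  1-simplices (27): (27 of them)
  2-simplices (18): (18 of them)

Hence C_0 ≅ Z^9, C_1 ≅ Z^27, C_2 ≅ Z^18.

Boundary ∂_1: C_1 → C_0 maps an edge to its endpoints' difference, ∂[p,q] = q − p. For instance
  ∂[v_5,v_8] = [v_8] − [v_5].
The resulting 9×27 matrix has rank 8, and its Smith normal form has invariant factors (1,1,1,1,1,1,1,1).

Boundary ∂_2: C_2 → C_1 sends each 2-simplex [p,q,r] to [q,r] − [p,r] + [p,q]. For instance
  ∂[v_2,v_3,v_5] = [v_3,v_5] − [v_2,v_5] + [v_2,v_3],
  ∂[v_2,v_3,v_6] = [v_3,v_6] − [v_2,v_6] + [v_2,v_3].
This gives a 27×18 integer matrix of rank 18; reducing to Smith normal form yields diagonal entries (1,1,1,1,1,1,1,1,1,1,1,1,1,1,1,1,1,2).

From H_k ≅ ker(∂_k) / im(∂_{k+1}) we obtain:

  H_0: rank C_0 − rank ∂_1 = 9 − 8 = 1, and the invariant factors of ∂_1 are all 1, so H_0 ≅ Z.
  H_1: rank ker ∂_1 − rank ∂_2 = (27 − 8) − 18 = 1, and ∂_2 has invariant factor 2 > 1, so H_1 ≅ Z × Z/2.
  H_2: rank ker ∂_2 − rank ∂_3 = (18 − 18) − 0 = 0, and there is no ∂_3, so H_2 ≅ 0.

As a check, the Euler characteristic is 9 − 27 + 18 = 0, which agrees with 1 − 1 + 0 = 0.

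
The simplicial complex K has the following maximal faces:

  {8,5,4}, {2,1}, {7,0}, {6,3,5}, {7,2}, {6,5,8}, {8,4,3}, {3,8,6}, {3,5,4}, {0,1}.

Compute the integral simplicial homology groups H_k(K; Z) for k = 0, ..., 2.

Take the total order 0 < 1 < 2 < 3 < 4 < 5 < 6 < 7 < 8 on the vertex set. Then K (dimension 2) consists of the simplices:

  0-simplices (9): [0], [1], [2], [3], [4], [5], [6], [7], [8]
  1-simplices (13): [0,1], [0,7], [1,2], [2,7], [3,4], [3,5], [3,6], [3,8], [4,5], [4,8], [5,6], [5,8], [6,8]
  2-simplices (6): [3,4,5], [3,4,8], [3,5,6], [3,6,8], [4,5,8], [5,6,8]

giving chain groups C_0 ≅ Z^9, C_1 ≅ Z^13, C_2 ≅ Z^6.

The boundary map ∂_1: C_1 → C_0 is given by ∂[p,q] = [q] − [p]. For instance
  ∂[4,5] = [5] − [4].
The 9×13 boundary matrix has rank 7 and Smith normal form diag(1,1,1,1,1,1,1).

The boundary map ∂_2: C_2 → C_1 sends each 2-simplex [p,q,r] to [q,r] − [p,r] + [p,q]. For instance
  ∂[4,5,8] = [5,8] − [4,8] + [4,5],
  ∂[3,4,5] = [4,5] − [3,5] + [3,4].
As a 13×6 matrix over Z this has rank 5, with invariant factors (1,1,1,1,1).

Computing H_k = (kernel of ∂_k) / (image of ∂_{k+1}):

  H_0: rank C_0 − rank ∂_1 = 9 − 7 = 2, and the invariant factors of ∂_1 are all 1, so H_0 = Z^2.
  H_1: rank ker ∂_1 − rank ∂_2 = (13 − 7) − 5 = 1, and the invariant factors of ∂_2 are all 1, so H_1 = Z.
  H_2: rank ker ∂_2 − rank ∂_3 = (6 − 5) − 0 = 1, and there is no ∂_3, so H_2 = Z.

H_0 ≅ Z^2,  H_1 ≅ Z,  H_2 ≅ Z.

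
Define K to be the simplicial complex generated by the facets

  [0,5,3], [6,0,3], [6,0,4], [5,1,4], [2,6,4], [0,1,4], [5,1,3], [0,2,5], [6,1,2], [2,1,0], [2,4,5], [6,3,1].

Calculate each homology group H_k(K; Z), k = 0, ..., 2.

Order the vertices as 0 < 1 < 2 < 3 < 4 < 5 < 6. Listing each simplex with vertices in this order, K has dimension 2 with simplices:

  0-simplices (7): [0], [1], [2], [3], [4], [5], [6]
  1-simplices (18): [0,1], [0,2], [0,3], [0,4], [0,5], [0,6], [1,2], [1,3], [1,4], [1,5], [1,6], [2,4], [2,5], [2,6], [3,5], [3,6], [4,5], [4,6]
  2-simplices (12): [0,1,2], [0,1,4], [0,2,5], [0,3,5], [0,3,6], [0,4,6], [1,2,6], [1,3,5], [1,3,6], [1,4,5], [2,4,5], [2,4,6]

so the chain groups are C_0 ≅ Z^7, C_1 ≅ Z^18, C_2 ≅ Z^12.

The boundary map ∂_1: C_1 → C_0 is given by ∂[p,q] = [q] − [p]. For instance
  ∂[3,6] = [6] − [3].
This gives a 7×18 integer matrix of rank 6; reducing to Smith normal form yields diagonal entries (1,1,1,1,1,1).

∂_2: C_2 → C_1 sends each 2-simplex [p,q,r] to [q,r] − [p,r] + [p,q]. For instance
  ∂[0,1,2] = [1,2] − [0,2] + [0,1],
  ∂[1,3,6] = [3,6] − [1,6] + [1,3].
As a 18×12 matrix over Z this has rank 12, with invariant factors (1,1,1,1,1,1,1,1,1,1,1,2).

Computing H_k = (kernel of ∂_k) / (image of ∂_{k+1}):

  H_0: rank C_0 − rank ∂_1 = 7 − 6 = 1, and the invariant factors of ∂_1 are all 1, so H_0 ≅ Z.
  H_1: rank ker ∂_1 − rank ∂_2 = (18 − 6) − 12 = 0, and ∂_2 has invariant factor 2 > 1, so H_1 ≅ Z_2.
  H_2: rank ker ∂_2 − rank ∂_3 = (12 − 12) − 0 = 0, and there is no ∂_3, so H_2 ≅ 0.

As a check, the Euler characteristic is 7 − 18 + 12 = 1, which agrees with 1 − 0 + 0 = 1.

H_0 = Z,  H_1 = Z_2,  H_2 = 0.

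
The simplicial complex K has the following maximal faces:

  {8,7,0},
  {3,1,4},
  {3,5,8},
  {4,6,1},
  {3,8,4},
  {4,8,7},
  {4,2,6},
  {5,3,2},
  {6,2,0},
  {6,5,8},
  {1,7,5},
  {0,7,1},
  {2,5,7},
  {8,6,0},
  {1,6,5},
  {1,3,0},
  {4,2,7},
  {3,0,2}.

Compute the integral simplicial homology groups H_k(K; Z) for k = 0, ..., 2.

H_0 = Z,  H_1 = Z^2,  H_2 = Z.

Fix the vertex order 0 < 1 < 2 < 3 < 4 < 5 < 6 < 7 < 8 and write every simplex with vertices in increasing order. Then dim K = 2 and the simplices of K are:

  0-simplices (9): [0], [1], [2], [3], [4], [5], [6], [7], [8]
  1-simplices (27): (27 of them)
  2-simplices (18): [0,1,3], [0,1,7], [0,2,3], [0,2,6], [0,6,8], [0,7,8], [1,3,4], [1,4,6], [1,5,6], [1,5,7], [2,3,5], [2,4,6], [2,4,7], [2,5,7], [3,4,8], [3,5,8], [4,7,8], [5,6,8]

giving chain groups C_0 ≅ Z^9, C_1 ≅ Z^27, C_2 ≅ Z^18.

Boundary ∂_1: C_1 → C_0 maps an edge to its endpoints' difference, ∂[p,q] = q − p.
The resulting 9×27 matrix has rank 8, and its Smith normal form has invariant factors (1,1,1,1,1,1,1,1).

The boundary map ∂_2: C_2 → C_1 maps a triangle to the signed sum of its edges. For instance
  ∂[4,7,8] = [7,8] − [4,8] + [4,7],
  ∂[3,5,8] = [5,8] − [3,8] + [3,5].
The resulting 27×18 matrix has rank 17, and its Smith normal form has invariant factors (1,1,1,1,1,1,1,1,1,1,1,1,1,1,1,1,1).

Reading off H_k = ker ∂_k / im ∂_{k+1}:

  H_0: rank C_0 − rank ∂_1 = 9 − 8 = 1, and the invariant factors of ∂_1 are all 1, so H_0 ≅ Z.
  H_1: rank ker ∂_1 − rank ∂_2 = (27 − 8) − 17 = 2, and the invariant factors of ∂_2 are all 1, so H_1 ≅ Z^2.
  H_2: rank ker ∂_2 − rank ∂_3 = (18 − 17) − 0 = 1, and there is no ∂_3, so H_2 ≅ Z.

(K is a triangulation of the torus T^2.)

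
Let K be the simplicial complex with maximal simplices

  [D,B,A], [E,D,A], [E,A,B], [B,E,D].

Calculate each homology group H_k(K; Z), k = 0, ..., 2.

Take the total order A < B < D < E on the vertex set. Then K (dimension 2) consists of the simplices:

  0-simplices (4): A, B, D, E
  1-simplices (6): AB, AD, AE, BD, BE, DE
  2-simplices (4): ABD, ABE, ADE, BDE

so the chain groups are C_0 ≅ Z^4, C_1 ≅ Z^6, C_2 ≅ Z^4.

Boundary ∂_1: C_1 → C_0 is given by ∂[p,q] = [q] − [p]. For instance
  ∂BE = E − B.
As a 4×6 matrix over Z this has rank 3, with invariant factors (1,1,1).

∂_2: C_2 → C_1 sends each 2-simplex [p,q,r] to [q,r] − [p,r] + [p,q]. For instance
  ∂ABD = BD − AD + AB,
  ∂BDE = DE − BE + BD.
As a 6×4 matrix over Z this has rank 3, with invariant factors (1,1,1).

Reading off H_k = ker ∂_k / im ∂_{k+1}:

  H_0: rank C_0 − rank ∂_1 = 4 − 3 = 1, and the invariant factors of ∂_1 are all 1, so H_0 = Z.
  H_1: rank ker ∂_1 − rank ∂_2 = (6 − 3) − 3 = 0, and the invariant factors of ∂_2 are all 1, so H_1 = 0.
  H_2: rank ker ∂_2 − rank ∂_3 = (4 − 3) − 0 = 1, and there is no ∂_3, so H_2 = Z.

H_0 = Z,  H_1 = 0,  H_2 = Z.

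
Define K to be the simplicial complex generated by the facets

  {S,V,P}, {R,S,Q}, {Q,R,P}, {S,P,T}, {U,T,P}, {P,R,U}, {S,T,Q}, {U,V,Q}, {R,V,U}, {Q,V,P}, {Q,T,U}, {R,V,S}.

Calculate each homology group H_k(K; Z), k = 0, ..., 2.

Order the vertices as P < Q < R < S < T < U < V. Listing each simplex with vertices in this order, K has dimension 2 with simplices:

  0-simplices (7): P, Q, R, S, T, U, V
  1-simplices (18): PQ, PR, PS, PT, PU, PV, QR, QS, QT, QU, QV, RS, RU, RV, ST, SV, TU, UV
  2-simplices (12): PQR, PQV, PRU, PST, PSV, PTU, QRS, QST, QTU, QUV, RSV, RUV

Hence C_0 ≅ Z^7, C_1 ≅ Z^18, C_2 ≅ Z^12.

∂_1: C_1 → C_0 sends each edge [p,q] (with p < q) to q − p. For instance
  ∂TU = U − T.
The 7×18 boundary matrix has rank 6 and Smith normal form diag(1,1,1,1,1,1).

The boundary map ∂_2: C_2 → C_1 sends each 2-simplex [p,q,r] to [q,r] − [p,r] + [p,q]. For instance
  ∂PQV = QV − PV + PQ,
  ∂QST = ST − QT + QS.
The resulting 18×12 matrix has rank 12, and its Smith normal form has invariant factors (1,1,1,1,1,1,1,1,1,1,1,2).

From H_k ≅ ker(∂_k) / im(∂_{k+1}) we obtain:

  H_0: rank C_0 − rank ∂_1 = 7 − 6 = 1, and the invariant factors of ∂_1 are all 1, so H_0 ≅ Z.
  H_1: rank ker ∂_1 − rank ∂_2 = (18 − 6) − 12 = 0, and ∂_2 has invariant factor 2 > 1, so H_1 ≅ Z_2.
  H_2: rank ker ∂_2 − rank ∂_3 = (12 − 12) − 0 = 0, and there is no ∂_3, so H_2 ≅ 0.

(K is a triangulation of the real projective plane RP^2.)

H_0 ≅ Z,  H_1 ≅ Z_2,  H_2 = 0.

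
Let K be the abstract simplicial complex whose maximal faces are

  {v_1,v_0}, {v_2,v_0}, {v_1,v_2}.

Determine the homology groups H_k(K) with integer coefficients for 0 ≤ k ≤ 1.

Order the vertices as v_0 < v_1 < v_2. Listing each simplex with vertices in this order, K has dimension 1 with simplices:

  0-simplices (3): [v_0], [v_1], [v_2]
  1-simplices (3): [v_0,v_1], [v_0,v_2], [v_1,v_2]

so the chain groups are C_0 ≅ Z^3, C_1 ≅ Z^3.

Boundary ∂_1: C_1 → C_0 maps an edge to its endpoints' difference, ∂[p,q] = q − p.
As a 3×3 matrix over Z this has rank 2, with invariant factors (1,1).

Reading off H_k = ker ∂_k / im ∂_{k+1}:

  H_0: rank C_0 − rank ∂_1 = 3 − 2 = 1, and the invariant factors of ∂_1 are all 1, so H_0 ≅ Z.
  H_1: rank ker ∂_1 − rank ∂_2 = (3 − 2) − 0 = 1, and there is no ∂_2, so H_1 ≅ Z.

H_0 = Z,  H_1 = Z.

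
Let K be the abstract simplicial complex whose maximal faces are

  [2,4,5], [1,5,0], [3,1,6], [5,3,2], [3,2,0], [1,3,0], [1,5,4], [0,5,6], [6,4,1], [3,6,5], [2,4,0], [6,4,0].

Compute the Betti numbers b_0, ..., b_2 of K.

b_0 = 1, b_1 = 0, b_2 = 0.

K has 7 vertices, 18 edges, 12 triangles.
rank ∂_0 = 0, rank ∂_1 = 6 ⇒ b_0 = 7 − 0 − 6 = 1; all invariant factors of ∂_1 are 1 so no torsion. So H_0 ≅ Z.
rank ∂_1 = 6, rank ∂_2 = 12 ⇒ b_1 = 18 − 6 − 12 = 0; ∂_2 has invariant factor(s) [2] giving torsion. So H_1 ≅ Z/2.
rank ∂_2 = 12, rank ∂_3 = 0 ⇒ b_2 = 12 − 12 − 0 = 0. So H_2 ≅ 0.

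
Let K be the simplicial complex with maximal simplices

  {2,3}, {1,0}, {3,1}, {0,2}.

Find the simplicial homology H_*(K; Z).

H_0 ≅ Z,  H_1 ≅ Z.

Take the total order 0 < 1 < 2 < 3 on the vertex set. Then K (dimension 1) consists of the simplices:

  0-simplices (4): [0], [1], [2], [3]
  1-simplices (4): [0,1], [0,2], [1,3], [2,3]

so the chain groups are C_0 ≅ Z^4, C_1 ≅ Z^4.

Boundary ∂_1: C_1 → C_0 maps an edge to its endpoints' difference, ∂[p,q] = q − p.
The 4×4 boundary matrix has rank 3 and Smith normal form diag(1,1,1).

From H_k ≅ ker(∂_k) / im(∂_{k+1}) we obtain:

  H_0: rank C_0 − rank ∂_1 = 4 − 3 = 1, and the invariant factors of ∂_1 are all 1, so H_0 ≅ Z.
  H_1: rank ker ∂_1 − rank ∂_2 = (4 − 3) − 0 = 1, and there is no ∂_2, so H_1 ≅ Z.

(K is a triangulation of the circle S^1.)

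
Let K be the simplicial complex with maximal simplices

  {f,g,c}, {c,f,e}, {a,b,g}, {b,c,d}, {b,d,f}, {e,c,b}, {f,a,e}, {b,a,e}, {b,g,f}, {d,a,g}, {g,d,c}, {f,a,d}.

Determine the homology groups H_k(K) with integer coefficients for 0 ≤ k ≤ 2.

H_0 ≅ Z,  H_1 ≅ Z/2,  H_2 = 0.

Order the vertices as a < b < c < d < e < f < g. Listing each simplex with vertices in this order, K has dimension 2 with simplices:

  0-simplices (7): a, b, c, d, e, f, g
  1-simplices (18): ab, ad, ae, af, ag, bc, bd, be, bf, bg, cd, ce, cf, cg, df, dg, ef, fg
  2-simplices (12): abe, abg, adf, adg, aef, bcd, bce, bdf, bfg, cdg, cef, cfg

Hence C_0 ≅ Z^7, C_1 ≅ Z^18, C_2 ≅ Z^12.

∂_1: C_1 → C_0 sends each edge [p,q] (with p < q) to q − p. For instance
  ∂ad = d − a.
As a 7×18 matrix over Z this has rank 6, with invariant factors (1,1,1,1,1,1).

The boundary map ∂_2: C_2 → C_1 maps a triangle to the signed sum of its edges. For instance
  ∂adf = df − af + ad,
  ∂abe = be − ae + ab.
The 18×12 boundary matrix has rank 12 and Smith normal form diag(1,1,1,1,1,1,1,1,1,1,1,2).

Reading off H_k = ker ∂_k / im ∂_{k+1}:

  H_0: rank C_0 − rank ∂_1 = 7 − 6 = 1, and the invariant factors of ∂_1 are all 1, so H_0 = Z.
  H_1: rank ker ∂_1 − rank ∂_2 = (18 − 6) − 12 = 0, and ∂_2 has invariant factor 2 > 1, so H_1 = Z/2.
  H_2: rank ker ∂_2 − rank ∂_3 = (12 − 12) − 0 = 0, and there is no ∂_3, so H_2 = 0.

As a check, the Euler characteristic is 7 − 18 + 12 = 1, which agrees with 1 − 0 + 0 = 1.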